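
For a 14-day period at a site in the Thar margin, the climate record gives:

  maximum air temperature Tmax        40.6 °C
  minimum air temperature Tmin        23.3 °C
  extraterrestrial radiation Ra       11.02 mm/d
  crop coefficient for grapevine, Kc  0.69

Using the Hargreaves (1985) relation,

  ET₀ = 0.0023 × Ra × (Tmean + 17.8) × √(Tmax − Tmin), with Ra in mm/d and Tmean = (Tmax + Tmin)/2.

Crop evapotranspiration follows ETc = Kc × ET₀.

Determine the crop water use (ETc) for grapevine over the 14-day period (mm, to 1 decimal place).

50.7 mm

Tmean = (40.6 + 23.3)/2 = 31.95 °C
ET₀ = 0.0023 × 11.02 × (31.95 + 17.8) × √17.3 = 0.0023 × 11.02 × 49.75 × 4.1593 = 5.2447 mm/d
ETc = Kc × ET₀ = 0.69 × 5.2447 = 3.6188 mm/d
Over 14 days: 3.6188 × 14 = 50.663 mm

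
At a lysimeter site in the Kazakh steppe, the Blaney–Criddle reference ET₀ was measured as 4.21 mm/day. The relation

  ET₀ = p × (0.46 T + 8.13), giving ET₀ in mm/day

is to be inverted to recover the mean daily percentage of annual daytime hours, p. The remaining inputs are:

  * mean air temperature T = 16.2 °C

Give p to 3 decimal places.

p = ET₀ / (0.46 T + 8.13) = 4.21 / (0.46 × 16.2 + 8.13) = 4.21 / 15.582 = 0.2702

0.270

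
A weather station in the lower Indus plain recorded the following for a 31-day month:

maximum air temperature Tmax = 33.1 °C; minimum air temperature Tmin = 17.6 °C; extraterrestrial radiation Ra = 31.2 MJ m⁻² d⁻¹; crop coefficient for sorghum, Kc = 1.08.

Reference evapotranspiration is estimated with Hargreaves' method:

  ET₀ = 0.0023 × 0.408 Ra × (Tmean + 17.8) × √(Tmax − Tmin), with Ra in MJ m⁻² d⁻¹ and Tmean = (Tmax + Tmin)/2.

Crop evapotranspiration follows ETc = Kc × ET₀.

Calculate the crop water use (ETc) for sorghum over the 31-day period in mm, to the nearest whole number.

167 mm

Tmean = (33.1 + 17.6)/2 = 25.35 °C
0.408 Ra = 0.408 × 31.2 = 12.7296 mm/d equivalent
ET₀ = 0.0023 × 12.7296 × (25.35 + 17.8) × √15.5 = 0.0023 × 12.7296 × 43.15 × 3.9370 = 4.9738 mm/d
ETc = Kc × ET₀ = 1.08 × 4.9738 = 5.3717 mm/d
Over 31 days: 5.3717 × 31 = 166.523 mm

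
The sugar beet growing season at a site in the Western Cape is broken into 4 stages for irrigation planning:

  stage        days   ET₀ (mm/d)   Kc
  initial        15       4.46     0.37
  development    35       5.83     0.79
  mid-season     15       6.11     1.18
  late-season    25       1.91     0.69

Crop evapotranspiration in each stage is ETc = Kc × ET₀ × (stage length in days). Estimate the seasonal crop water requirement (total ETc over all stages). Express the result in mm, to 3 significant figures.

initial: 0.37 × 4.46 × 15 = 24.75 mm
development: 0.79 × 5.83 × 35 = 161.20 mm
mid-season: 1.18 × 6.11 × 15 = 108.15 mm
late-season: 0.69 × 1.91 × 25 = 32.95 mm
Seasonal total = 327.05 mm

327 mm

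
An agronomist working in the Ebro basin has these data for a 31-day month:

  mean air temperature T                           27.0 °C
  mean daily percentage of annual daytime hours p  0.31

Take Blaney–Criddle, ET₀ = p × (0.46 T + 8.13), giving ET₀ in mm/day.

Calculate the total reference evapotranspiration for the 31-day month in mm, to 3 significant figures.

ET₀ = 0.31 × (0.46 × 27.0 + 8.13) = 0.31 × 20.550 = 6.3705 mm/d
Monthly total = 6.3705 × 31 = 197.486 mm

197 mm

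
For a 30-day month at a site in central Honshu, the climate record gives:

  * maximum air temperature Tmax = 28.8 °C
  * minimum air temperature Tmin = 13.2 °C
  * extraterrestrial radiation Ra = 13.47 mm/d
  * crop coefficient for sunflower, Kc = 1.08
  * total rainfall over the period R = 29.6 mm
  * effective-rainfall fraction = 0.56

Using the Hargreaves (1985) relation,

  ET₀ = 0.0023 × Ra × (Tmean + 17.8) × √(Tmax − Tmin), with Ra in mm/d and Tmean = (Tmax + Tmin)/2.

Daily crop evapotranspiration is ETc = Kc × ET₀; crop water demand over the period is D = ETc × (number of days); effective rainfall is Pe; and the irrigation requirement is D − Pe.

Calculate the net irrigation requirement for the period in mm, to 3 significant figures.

Tmean = (28.8 + 13.2)/2 = 21.00 °C
ET₀ = 0.0023 × 13.47 × (21.00 + 17.8) × √15.6 = 0.0023 × 13.47 × 38.80 × 3.9497 = 4.7478 mm/d
ETc = Kc × ET₀ = 1.08 × 4.7478 = 5.1276 mm/d
Crop demand D = ETc × 30 d = 5.1276 × 30 = 153.828 mm
Pe = 0.56 × 29.6 = 16.576 mm
D − Pe = 153.828 − 16.576 = 137.252 mm

137 mm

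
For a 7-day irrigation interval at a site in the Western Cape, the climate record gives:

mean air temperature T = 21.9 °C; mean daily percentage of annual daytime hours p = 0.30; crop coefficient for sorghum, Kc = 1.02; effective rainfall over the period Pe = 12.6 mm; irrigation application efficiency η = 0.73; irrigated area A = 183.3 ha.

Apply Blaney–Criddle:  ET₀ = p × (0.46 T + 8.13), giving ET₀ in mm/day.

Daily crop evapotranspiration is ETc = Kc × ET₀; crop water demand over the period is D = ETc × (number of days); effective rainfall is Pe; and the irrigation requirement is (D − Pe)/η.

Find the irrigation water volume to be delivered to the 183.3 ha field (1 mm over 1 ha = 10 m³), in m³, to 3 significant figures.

66300 m³

ET₀ = 0.30 × (0.46 × 21.9 + 8.13) = 0.30 × 18.204 = 5.4612 mm/d
ETc = Kc × ET₀ = 1.02 × 5.4612 = 5.5704 mm/d
Crop demand D = ETc × 7 d = 5.5704 × 7 = 38.993 mm
D − Pe = 38.993 − 12.6 = 26.393 mm
Gross irrigation = 26.393 / 0.73 = 36.155 mm
Volume = 36.155 mm × 183.3 ha × 10 = 66272.1 m³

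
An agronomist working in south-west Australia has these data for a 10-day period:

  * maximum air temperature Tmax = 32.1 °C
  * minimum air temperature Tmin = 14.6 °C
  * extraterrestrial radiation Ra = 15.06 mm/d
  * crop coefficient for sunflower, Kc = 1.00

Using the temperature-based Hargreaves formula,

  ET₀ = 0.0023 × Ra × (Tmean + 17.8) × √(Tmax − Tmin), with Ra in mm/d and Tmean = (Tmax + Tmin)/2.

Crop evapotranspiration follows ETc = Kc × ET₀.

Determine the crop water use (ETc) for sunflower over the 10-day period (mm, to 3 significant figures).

Tmean = (32.1 + 14.6)/2 = 23.35 °C
ET₀ = 0.0023 × 15.06 × (23.35 + 17.8) × √17.5 = 0.0023 × 15.06 × 41.15 × 4.1833 = 5.9627 mm/d
ETc = Kc × ET₀ = 1.00 × 5.9627 = 5.9627 mm/d
Over 10 days: 5.9627 × 10 = 59.627 mm

59.6 mm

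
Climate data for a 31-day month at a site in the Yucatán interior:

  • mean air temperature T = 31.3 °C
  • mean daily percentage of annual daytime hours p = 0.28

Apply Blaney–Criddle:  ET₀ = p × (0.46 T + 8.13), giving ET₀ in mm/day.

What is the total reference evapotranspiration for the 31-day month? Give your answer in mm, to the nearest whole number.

196 mm

ET₀ = 0.28 × (0.46 × 31.3 + 8.13) = 0.28 × 22.528 = 6.3078 mm/d
Monthly total = 6.3078 × 31 = 195.542 mm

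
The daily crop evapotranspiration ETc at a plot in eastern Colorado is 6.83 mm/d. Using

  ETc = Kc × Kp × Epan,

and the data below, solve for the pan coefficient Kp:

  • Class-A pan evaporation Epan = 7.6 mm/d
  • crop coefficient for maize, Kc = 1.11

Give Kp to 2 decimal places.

0.81

ETc = Kc × Kp × Epan  ⇒  Kp = ETc / (Kc × Epan)
Kp = 6.83 / (1.11 × 7.6) = 6.83 / 8.436 = 0.8096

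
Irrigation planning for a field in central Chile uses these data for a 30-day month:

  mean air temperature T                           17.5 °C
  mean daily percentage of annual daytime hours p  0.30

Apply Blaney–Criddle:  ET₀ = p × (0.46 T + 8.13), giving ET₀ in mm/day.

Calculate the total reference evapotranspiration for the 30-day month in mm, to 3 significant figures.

146 mm

ET₀ = 0.30 × (0.46 × 17.5 + 8.13) = 0.30 × 16.180 = 4.8540 mm/d
Monthly total = 4.8540 × 30 = 145.620 mm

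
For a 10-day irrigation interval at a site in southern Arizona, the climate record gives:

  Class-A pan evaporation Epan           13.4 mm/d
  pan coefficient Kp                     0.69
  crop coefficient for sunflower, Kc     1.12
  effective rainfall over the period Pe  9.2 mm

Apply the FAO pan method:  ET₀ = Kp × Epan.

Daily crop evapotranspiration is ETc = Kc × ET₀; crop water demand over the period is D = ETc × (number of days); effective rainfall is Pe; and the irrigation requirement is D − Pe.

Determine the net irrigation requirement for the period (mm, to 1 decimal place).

94.4 mm

ET₀ = 0.69 × 13.4 = 9.2460 mm/d
ETc = Kc × ET₀ = 1.12 × 9.2460 = 10.3555 mm/d
Crop demand D = ETc × 10 d = 10.3555 × 10 = 103.555 mm
D − Pe = 103.555 − 9.2 = 94.355 mm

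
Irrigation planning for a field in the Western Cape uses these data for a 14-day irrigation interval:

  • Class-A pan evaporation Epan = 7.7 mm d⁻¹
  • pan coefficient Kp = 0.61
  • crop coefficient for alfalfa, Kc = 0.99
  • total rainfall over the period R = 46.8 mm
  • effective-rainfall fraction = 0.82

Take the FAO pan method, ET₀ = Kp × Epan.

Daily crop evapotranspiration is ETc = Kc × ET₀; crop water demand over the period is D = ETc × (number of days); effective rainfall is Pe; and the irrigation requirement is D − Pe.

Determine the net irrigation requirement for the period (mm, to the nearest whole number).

27 mm

ET₀ = 0.61 × 7.7 = 4.6970 mm/d
ETc = Kc × ET₀ = 0.99 × 4.6970 = 4.6500 mm/d
Crop demand D = ETc × 14 d = 4.6500 × 14 = 65.100 mm
Pe = 0.82 × 46.8 = 38.376 mm
D − Pe = 65.100 − 38.376 = 26.724 mm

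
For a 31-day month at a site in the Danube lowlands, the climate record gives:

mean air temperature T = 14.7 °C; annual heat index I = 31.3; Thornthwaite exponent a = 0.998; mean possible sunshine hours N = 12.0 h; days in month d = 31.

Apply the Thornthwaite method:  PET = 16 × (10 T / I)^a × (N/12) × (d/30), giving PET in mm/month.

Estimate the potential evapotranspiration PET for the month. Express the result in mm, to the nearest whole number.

10T/I = 10 × 14.7 / 31.3 = 4.6965
(10T/I)^a = 4.6965^0.998 = 4.6820
Uncorrected PET = 16 × 4.6820 = 74.912 mm
Correction = (N/12)(d/30) = (12.0/12)(31/30) = 1.0333
PET = 74.912 × 1.0333 = 77.407 mm/month

77 mm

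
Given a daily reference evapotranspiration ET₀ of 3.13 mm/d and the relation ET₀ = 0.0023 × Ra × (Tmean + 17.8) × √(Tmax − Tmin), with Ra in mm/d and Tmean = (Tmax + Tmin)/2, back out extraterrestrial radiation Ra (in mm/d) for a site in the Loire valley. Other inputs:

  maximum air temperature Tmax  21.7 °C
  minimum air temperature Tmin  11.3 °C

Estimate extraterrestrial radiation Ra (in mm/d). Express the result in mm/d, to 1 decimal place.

Tmean = 16.50 °C; √ΔT = 3.2249
Ra = ET₀ / [0.0023 × (Tmean+17.8) × √ΔT] = 3.13 / (0.0023 × 34.30 × 3.2249) = 12.303 mm/d

12.3 mm/d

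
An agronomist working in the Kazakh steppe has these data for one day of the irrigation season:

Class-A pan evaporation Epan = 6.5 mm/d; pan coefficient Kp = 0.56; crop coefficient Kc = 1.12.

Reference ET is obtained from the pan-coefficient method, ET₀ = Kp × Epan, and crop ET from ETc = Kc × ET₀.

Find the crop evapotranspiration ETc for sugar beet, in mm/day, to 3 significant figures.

4.08 mm/day

ET₀ = 0.56 × 6.5 = 3.6400 mm/d
ETc = Kc × ET₀ = 1.12 × 3.6400 = 4.0768 mm/d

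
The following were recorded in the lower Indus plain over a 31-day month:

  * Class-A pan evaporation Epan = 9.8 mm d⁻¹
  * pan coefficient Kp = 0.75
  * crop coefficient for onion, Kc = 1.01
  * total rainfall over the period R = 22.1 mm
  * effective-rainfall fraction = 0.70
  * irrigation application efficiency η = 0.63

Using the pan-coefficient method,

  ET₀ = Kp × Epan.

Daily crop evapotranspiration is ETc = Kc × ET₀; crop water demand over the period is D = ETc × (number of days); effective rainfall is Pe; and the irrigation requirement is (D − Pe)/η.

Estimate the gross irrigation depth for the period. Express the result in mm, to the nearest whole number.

ET₀ = 0.75 × 9.8 = 7.3500 mm/d
ETc = Kc × ET₀ = 1.01 × 7.3500 = 7.4235 mm/d
Crop demand D = ETc × 31 d = 7.4235 × 31 = 230.129 mm
Pe = 0.70 × 22.1 = 15.470 mm
D − Pe = 230.129 − 15.470 = 214.659 mm
Gross irrigation = 214.659 / 0.63 = 340.729 mm

341 mm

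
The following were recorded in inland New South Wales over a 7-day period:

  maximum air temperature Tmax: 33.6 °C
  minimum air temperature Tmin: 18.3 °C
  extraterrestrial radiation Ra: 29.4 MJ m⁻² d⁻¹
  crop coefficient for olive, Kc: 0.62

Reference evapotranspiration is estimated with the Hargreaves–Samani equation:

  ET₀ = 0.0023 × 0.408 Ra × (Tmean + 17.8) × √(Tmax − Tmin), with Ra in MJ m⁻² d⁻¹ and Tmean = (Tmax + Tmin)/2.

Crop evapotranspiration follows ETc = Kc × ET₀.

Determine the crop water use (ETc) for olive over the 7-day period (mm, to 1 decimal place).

20.5 mm

Tmean = (33.6 + 18.3)/2 = 25.95 °C
0.408 Ra = 0.408 × 29.4 = 11.9952 mm/d equivalent
ET₀ = 0.0023 × 11.9952 × (25.95 + 17.8) × √15.3 = 0.0023 × 11.9952 × 43.75 × 3.9115 = 4.7212 mm/d
ETc = Kc × ET₀ = 0.62 × 4.7212 = 2.9271 mm/d
Over 7 days: 2.9271 × 7 = 20.490 mm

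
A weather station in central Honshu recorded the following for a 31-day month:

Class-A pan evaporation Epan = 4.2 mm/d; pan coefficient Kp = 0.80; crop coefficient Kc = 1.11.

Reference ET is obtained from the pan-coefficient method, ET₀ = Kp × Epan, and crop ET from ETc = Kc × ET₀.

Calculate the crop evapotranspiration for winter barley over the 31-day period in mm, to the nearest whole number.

ET₀ = 0.80 × 4.2 = 3.3600 mm/d
ETc = Kc × ET₀ = 1.11 × 3.3600 = 3.7296 mm/d
Over 31 days: 3.7296 × 31 = 115.618 mm

116 mm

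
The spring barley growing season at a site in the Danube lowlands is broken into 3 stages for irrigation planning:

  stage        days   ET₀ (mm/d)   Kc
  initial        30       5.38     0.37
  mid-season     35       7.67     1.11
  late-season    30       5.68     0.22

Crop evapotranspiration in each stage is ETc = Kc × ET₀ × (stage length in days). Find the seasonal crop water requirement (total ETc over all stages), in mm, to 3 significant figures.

395 mm

initial: 0.37 × 5.38 × 30 = 59.72 mm
mid-season: 1.11 × 7.67 × 35 = 297.98 mm
late-season: 0.22 × 5.68 × 30 = 37.49 mm
Seasonal total = 395.19 mm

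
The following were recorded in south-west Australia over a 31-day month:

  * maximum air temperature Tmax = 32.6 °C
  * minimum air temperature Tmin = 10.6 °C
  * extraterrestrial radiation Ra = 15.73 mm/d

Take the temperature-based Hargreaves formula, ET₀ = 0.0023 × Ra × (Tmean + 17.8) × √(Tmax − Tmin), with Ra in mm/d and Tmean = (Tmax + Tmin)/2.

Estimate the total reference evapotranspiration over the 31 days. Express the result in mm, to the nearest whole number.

Tmean = (32.6 + 10.6)/2 = 21.60 °C
ET₀ = 0.0023 × 15.73 × (21.60 + 17.8) × √22.0 = 0.0023 × 15.73 × 39.40 × 4.6904 = 6.6859 mm/d
Over 31 days: 6.6859 × 31 = 207.263 mm

207 mm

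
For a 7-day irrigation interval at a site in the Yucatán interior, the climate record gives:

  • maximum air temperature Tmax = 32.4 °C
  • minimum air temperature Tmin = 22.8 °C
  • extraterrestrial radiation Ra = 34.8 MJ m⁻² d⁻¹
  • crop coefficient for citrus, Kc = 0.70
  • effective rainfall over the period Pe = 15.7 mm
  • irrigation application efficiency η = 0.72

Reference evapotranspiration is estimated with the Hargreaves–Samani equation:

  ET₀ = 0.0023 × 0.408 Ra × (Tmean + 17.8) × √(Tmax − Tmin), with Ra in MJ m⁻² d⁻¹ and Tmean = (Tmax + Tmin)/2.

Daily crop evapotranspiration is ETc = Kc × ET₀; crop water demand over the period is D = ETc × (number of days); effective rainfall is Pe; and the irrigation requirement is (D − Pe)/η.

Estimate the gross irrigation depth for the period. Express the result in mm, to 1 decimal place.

9.5 mm

Tmean = (32.4 + 22.8)/2 = 27.60 °C
0.408 Ra = 0.408 × 34.8 = 14.1984 mm/d equivalent
ET₀ = 0.0023 × 14.1984 × (27.60 + 17.8) × √9.6 = 0.0023 × 14.1984 × 45.40 × 3.0984 = 4.5937 mm/d
ETc = Kc × ET₀ = 0.70 × 4.5937 = 3.2156 mm/d
Crop demand D = ETc × 7 d = 3.2156 × 7 = 22.509 mm
D − Pe = 22.509 − 15.7 = 6.809 mm
Gross irrigation = 6.809 / 0.72 = 9.457 mm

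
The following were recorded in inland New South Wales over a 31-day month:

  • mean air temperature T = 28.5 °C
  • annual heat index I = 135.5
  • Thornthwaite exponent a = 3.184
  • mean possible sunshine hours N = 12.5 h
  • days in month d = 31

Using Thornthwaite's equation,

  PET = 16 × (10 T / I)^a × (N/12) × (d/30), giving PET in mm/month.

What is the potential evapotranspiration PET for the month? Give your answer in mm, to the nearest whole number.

184 mm

10T/I = 10 × 28.5 / 135.5 = 2.1033
(10T/I)^a = 2.1033^3.184 = 10.6688
Uncorrected PET = 16 × 10.6688 = 170.701 mm
Correction = (N/12)(d/30) = (12.5/12)(31/30) = 1.0764
PET = 170.701 × 1.0764 = 183.743 mm/month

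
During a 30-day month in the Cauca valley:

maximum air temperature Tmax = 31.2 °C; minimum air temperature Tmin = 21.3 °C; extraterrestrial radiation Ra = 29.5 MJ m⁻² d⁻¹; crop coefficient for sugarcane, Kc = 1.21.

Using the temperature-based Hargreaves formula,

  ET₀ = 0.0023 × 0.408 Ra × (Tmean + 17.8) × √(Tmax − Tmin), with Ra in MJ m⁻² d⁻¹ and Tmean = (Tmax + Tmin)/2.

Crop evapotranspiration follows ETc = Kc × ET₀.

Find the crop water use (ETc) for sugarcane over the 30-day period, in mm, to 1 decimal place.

Tmean = (31.2 + 21.3)/2 = 26.25 °C
0.408 Ra = 0.408 × 29.5 = 12.0360 mm/d equivalent
ET₀ = 0.0023 × 12.0360 × (26.25 + 17.8) × √9.9 = 0.0023 × 12.0360 × 44.05 × 3.1464 = 3.8368 mm/d
ETc = Kc × ET₀ = 1.21 × 3.8368 = 4.6425 mm/d
Over 30 days: 4.6425 × 30 = 139.275 mm

139.3 mm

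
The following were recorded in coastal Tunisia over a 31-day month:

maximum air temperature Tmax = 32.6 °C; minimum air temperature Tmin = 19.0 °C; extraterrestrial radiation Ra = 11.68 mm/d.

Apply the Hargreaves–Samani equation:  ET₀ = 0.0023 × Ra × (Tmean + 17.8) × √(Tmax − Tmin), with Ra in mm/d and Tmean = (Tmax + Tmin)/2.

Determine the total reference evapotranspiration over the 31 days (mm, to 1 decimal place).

Tmean = (32.6 + 19.0)/2 = 25.80 °C
ET₀ = 0.0023 × 11.68 × (25.80 + 17.8) × √13.6 = 0.0023 × 11.68 × 43.60 × 3.6878 = 4.3194 mm/d
Over 31 days: 4.3194 × 31 = 133.901 mm

133.9 mm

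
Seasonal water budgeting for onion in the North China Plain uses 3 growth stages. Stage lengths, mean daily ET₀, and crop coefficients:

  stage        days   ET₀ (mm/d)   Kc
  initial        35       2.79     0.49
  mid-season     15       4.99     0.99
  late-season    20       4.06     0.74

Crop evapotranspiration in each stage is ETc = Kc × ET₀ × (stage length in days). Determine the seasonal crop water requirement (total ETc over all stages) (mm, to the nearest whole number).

initial: 0.49 × 2.79 × 35 = 47.85 mm
mid-season: 0.99 × 4.99 × 15 = 74.10 mm
late-season: 0.74 × 4.06 × 20 = 60.09 mm
Seasonal total = 182.04 mm

182 mm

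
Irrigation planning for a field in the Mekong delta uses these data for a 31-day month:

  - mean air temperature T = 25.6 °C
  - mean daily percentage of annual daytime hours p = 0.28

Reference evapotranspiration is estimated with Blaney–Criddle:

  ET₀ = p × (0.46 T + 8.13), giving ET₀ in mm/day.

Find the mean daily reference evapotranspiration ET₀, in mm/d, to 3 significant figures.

ET₀ = 0.28 × (0.46 × 25.6 + 8.13) = 0.28 × 19.906 = 5.5737 mm/d

5.57 mm/d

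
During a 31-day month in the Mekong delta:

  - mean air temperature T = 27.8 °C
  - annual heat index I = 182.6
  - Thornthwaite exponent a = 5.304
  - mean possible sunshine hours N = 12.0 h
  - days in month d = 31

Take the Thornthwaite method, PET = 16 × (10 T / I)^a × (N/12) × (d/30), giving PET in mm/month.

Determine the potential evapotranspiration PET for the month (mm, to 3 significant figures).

154 mm

10T/I = 10 × 27.8 / 182.6 = 1.5225
(10T/I)^a = 1.5225^5.304 = 9.2957
Uncorrected PET = 16 × 9.2957 = 148.731 mm
Correction = (N/12)(d/30) = (12.0/12)(31/30) = 1.0333
PET = 148.731 × 1.0333 = 153.684 mm/month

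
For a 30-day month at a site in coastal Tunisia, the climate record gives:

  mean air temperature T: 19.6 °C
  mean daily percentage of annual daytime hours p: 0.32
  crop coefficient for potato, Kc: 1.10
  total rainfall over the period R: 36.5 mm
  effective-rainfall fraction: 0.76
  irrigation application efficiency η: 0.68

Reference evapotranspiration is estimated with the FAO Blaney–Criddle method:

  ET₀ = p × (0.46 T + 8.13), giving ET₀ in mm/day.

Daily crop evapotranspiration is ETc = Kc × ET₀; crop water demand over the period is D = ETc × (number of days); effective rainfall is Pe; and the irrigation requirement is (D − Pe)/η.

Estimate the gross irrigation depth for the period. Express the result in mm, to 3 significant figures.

ET₀ = 0.32 × (0.46 × 19.6 + 8.13) = 0.32 × 17.146 = 5.4867 mm/d
ETc = Kc × ET₀ = 1.10 × 5.4867 = 6.0354 mm/d
Crop demand D = ETc × 30 d = 6.0354 × 30 = 181.062 mm
Pe = 0.76 × 36.5 = 27.740 mm
D − Pe = 181.062 − 27.740 = 153.322 mm
Gross irrigation = 153.322 / 0.68 = 225.474 mm

225 mm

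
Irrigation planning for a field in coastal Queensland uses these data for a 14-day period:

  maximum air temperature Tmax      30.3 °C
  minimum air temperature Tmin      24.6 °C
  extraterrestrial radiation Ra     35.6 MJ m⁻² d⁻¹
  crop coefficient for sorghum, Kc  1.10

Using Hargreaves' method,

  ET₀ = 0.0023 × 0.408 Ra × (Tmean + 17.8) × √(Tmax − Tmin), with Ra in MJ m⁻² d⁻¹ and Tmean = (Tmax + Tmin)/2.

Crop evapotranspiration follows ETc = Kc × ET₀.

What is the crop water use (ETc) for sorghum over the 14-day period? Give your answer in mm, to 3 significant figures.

55.6 mm

Tmean = (30.3 + 24.6)/2 = 27.45 °C
0.408 Ra = 0.408 × 35.6 = 14.5248 mm/d equivalent
ET₀ = 0.0023 × 14.5248 × (27.45 + 17.8) × √5.7 = 0.0023 × 14.5248 × 45.25 × 2.3875 = 3.6091 mm/d
ETc = Kc × ET₀ = 1.10 × 3.6091 = 3.9700 mm/d
Over 14 days: 3.9700 × 14 = 55.580 mm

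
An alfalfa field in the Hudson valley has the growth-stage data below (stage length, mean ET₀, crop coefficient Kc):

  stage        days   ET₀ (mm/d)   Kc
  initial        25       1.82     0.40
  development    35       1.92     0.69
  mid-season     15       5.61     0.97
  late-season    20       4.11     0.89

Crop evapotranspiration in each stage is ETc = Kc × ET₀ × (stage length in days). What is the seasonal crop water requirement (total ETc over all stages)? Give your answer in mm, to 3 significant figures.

219 mm

initial: 0.40 × 1.82 × 25 = 18.20 mm
development: 0.69 × 1.92 × 35 = 46.37 mm
mid-season: 0.97 × 5.61 × 15 = 81.63 mm
late-season: 0.89 × 4.11 × 20 = 73.16 mm
Seasonal total = 219.36 mm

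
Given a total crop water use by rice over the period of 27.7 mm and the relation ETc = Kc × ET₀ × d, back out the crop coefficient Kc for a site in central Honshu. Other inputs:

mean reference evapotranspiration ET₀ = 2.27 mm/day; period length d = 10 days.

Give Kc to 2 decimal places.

ETc = Kc × ET₀ × d  ⇒  Kc = ETc / (ET₀ × d)
Kc = 27.7 / (2.27 × 10) = 27.7 / 22.70 = 1.2203

1.22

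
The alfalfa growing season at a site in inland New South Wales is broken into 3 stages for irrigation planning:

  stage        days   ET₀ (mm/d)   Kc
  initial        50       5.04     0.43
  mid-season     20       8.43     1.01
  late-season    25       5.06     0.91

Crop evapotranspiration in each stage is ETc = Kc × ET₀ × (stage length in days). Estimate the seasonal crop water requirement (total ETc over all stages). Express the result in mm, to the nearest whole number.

394 mm

initial: 0.43 × 5.04 × 50 = 108.36 mm
mid-season: 1.01 × 8.43 × 20 = 170.29 mm
late-season: 0.91 × 5.06 × 25 = 115.12 mm
Seasonal total = 393.77 mm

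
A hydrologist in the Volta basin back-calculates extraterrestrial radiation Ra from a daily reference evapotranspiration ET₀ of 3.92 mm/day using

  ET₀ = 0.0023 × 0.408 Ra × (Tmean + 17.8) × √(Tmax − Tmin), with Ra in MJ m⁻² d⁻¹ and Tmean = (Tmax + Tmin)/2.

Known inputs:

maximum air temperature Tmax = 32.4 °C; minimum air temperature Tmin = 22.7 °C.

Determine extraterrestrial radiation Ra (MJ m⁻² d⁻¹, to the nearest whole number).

30 MJ m⁻² d⁻¹

Tmean = (32.4+22.7)/2 = 27.55 °C; ΔT = 9.7
Ra = ET₀ / [0.0023 × 0.408 × (Tmean+17.8) × √ΔT]
   = 3.92 / (0.0023 × 0.408 × 45.35 × 3.1145) = 29.576 MJ m⁻² d⁻¹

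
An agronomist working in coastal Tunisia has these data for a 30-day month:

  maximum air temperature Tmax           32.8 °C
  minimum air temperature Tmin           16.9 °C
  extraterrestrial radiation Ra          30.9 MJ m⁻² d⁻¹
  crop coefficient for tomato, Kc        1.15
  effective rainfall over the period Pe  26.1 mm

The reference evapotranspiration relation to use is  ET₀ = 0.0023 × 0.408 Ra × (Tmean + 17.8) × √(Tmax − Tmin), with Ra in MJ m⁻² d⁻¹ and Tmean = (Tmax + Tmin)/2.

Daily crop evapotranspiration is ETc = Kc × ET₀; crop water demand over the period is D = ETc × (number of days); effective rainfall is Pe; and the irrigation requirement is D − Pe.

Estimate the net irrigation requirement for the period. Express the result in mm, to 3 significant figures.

144 mm

Tmean = (32.8 + 16.9)/2 = 24.85 °C
0.408 Ra = 0.408 × 30.9 = 12.6072 mm/d equivalent
ET₀ = 0.0023 × 12.6072 × (24.85 + 17.8) × √15.9 = 0.0023 × 12.6072 × 42.65 × 3.9875 = 4.9314 mm/d
ETc = Kc × ET₀ = 1.15 × 4.9314 = 5.6711 mm/d
Crop demand D = ETc × 30 d = 5.6711 × 30 = 170.133 mm
D − Pe = 170.133 − 26.1 = 144.033 mm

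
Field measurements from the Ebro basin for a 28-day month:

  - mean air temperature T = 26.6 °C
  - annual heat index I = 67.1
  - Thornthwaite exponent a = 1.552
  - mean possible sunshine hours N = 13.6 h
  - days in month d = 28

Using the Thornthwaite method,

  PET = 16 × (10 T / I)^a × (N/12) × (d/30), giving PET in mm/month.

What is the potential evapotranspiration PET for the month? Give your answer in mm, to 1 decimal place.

143.5 mm

10T/I = 10 × 26.6 / 67.1 = 3.9642
(10T/I)^a = 3.9642^1.552 = 8.4789
Uncorrected PET = 16 × 8.4789 = 135.662 mm
Correction = (N/12)(d/30) = (13.6/12)(28/30) = 1.0578
PET = 135.662 × 1.0578 = 143.503 mm/month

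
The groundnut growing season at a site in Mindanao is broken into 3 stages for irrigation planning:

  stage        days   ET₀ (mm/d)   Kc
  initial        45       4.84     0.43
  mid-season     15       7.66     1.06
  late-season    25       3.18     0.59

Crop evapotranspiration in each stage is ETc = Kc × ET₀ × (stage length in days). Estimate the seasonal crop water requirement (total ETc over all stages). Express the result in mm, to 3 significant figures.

262 mm

initial: 0.43 × 4.84 × 45 = 93.65 mm
mid-season: 1.06 × 7.66 × 15 = 121.79 mm
late-season: 0.59 × 3.18 × 25 = 46.91 mm
Seasonal total = 262.35 mm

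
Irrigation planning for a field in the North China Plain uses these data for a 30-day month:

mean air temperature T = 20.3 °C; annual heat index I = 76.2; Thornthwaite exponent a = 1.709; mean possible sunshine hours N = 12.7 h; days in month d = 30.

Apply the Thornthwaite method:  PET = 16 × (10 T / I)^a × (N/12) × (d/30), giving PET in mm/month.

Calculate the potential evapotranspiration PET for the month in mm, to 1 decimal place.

10T/I = 10 × 20.3 / 76.2 = 2.6640
(10T/I)^a = 2.6640^1.709 = 5.3363
Uncorrected PET = 16 × 5.3363 = 85.381 mm
Correction = (N/12)(d/30) = (12.7/12)(30/30) = 1.0583
PET = 85.381 × 1.0583 = 90.359 mm/month

90.4 mm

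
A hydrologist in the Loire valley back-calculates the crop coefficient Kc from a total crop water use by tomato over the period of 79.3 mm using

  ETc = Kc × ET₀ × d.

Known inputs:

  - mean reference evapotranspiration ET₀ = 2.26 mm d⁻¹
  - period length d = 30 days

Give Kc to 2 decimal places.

ETc = Kc × ET₀ × d  ⇒  Kc = ETc / (ET₀ × d)
Kc = 79.3 / (2.26 × 30) = 79.3 / 67.80 = 1.1696

1.17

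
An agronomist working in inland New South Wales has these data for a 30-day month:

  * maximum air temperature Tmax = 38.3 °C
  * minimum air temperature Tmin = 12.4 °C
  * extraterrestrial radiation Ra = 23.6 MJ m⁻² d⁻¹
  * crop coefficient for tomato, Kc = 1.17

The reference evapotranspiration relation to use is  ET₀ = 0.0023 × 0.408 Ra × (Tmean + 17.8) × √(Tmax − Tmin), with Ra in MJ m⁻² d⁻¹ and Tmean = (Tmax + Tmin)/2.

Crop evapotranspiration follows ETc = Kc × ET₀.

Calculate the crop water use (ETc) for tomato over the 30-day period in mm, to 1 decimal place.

170.7 mm

Tmean = (38.3 + 12.4)/2 = 25.35 °C
0.408 Ra = 0.408 × 23.6 = 9.6288 mm/d equivalent
ET₀ = 0.0023 × 9.6288 × (25.35 + 17.8) × √25.9 = 0.0023 × 9.6288 × 43.15 × 5.0892 = 4.8633 mm/d
ETc = Kc × ET₀ = 1.17 × 4.8633 = 5.6901 mm/d
Over 30 days: 5.6901 × 30 = 170.703 mm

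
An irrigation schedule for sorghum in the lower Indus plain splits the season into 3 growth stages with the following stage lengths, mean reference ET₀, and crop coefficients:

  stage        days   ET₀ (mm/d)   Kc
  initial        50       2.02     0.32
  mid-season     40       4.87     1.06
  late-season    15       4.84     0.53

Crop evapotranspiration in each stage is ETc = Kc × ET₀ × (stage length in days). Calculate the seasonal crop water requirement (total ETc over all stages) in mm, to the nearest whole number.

initial: 0.32 × 2.02 × 50 = 32.32 mm
mid-season: 1.06 × 4.87 × 40 = 206.49 mm
late-season: 0.53 × 4.84 × 15 = 38.48 mm
Seasonal total = 277.29 mm

277 mm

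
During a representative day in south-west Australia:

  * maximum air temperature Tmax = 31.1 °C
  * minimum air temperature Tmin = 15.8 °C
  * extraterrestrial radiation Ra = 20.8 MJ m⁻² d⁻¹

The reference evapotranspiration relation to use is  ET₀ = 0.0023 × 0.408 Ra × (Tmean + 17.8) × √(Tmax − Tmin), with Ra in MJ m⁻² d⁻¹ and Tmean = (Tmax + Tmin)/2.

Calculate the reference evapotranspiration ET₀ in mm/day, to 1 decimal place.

Tmean = (31.1 + 15.8)/2 = 23.45 °C
0.408 Ra = 0.408 × 20.8 = 8.4864 mm/d equivalent
ET₀ = 0.0023 × 8.4864 × (23.45 + 17.8) × √15.3 = 0.0023 × 8.4864 × 41.25 × 3.9115 = 3.1493 mm/d

3.1 mm/day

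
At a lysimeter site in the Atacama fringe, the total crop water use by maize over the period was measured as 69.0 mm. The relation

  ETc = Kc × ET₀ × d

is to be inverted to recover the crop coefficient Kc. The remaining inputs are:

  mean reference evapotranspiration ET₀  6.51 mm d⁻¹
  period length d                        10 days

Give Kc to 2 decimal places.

1.06

ETc = Kc × ET₀ × d  ⇒  Kc = ETc / (ET₀ × d)
Kc = 69.0 / (6.51 × 10) = 69.0 / 65.10 = 1.0599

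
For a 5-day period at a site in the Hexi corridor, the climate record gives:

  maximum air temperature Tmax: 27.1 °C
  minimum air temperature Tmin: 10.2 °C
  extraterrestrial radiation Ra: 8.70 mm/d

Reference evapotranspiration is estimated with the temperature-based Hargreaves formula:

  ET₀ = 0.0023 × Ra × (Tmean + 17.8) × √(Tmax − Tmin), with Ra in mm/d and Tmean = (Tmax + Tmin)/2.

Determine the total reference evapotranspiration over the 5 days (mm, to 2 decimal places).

14.99 mm

Tmean = (27.1 + 10.2)/2 = 18.65 °C
ET₀ = 0.0023 × 8.70 × (18.65 + 17.8) × √16.9 = 0.0023 × 8.70 × 36.45 × 4.1110 = 2.9984 mm/d
Over 5 days: 2.9984 × 5 = 14.992 mm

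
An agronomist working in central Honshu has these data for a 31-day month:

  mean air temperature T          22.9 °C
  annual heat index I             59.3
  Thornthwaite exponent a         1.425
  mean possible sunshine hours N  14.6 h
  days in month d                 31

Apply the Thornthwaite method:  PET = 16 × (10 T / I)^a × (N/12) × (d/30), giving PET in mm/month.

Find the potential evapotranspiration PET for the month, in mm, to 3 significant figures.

10T/I = 10 × 22.9 / 59.3 = 3.8617
(10T/I)^a = 3.8617^1.425 = 6.8574
Uncorrected PET = 16 × 6.8574 = 109.718 mm
Correction = (N/12)(d/30) = (14.6/12)(31/30) = 1.2572
PET = 109.718 × 1.2572 = 137.937 mm/month

138 mm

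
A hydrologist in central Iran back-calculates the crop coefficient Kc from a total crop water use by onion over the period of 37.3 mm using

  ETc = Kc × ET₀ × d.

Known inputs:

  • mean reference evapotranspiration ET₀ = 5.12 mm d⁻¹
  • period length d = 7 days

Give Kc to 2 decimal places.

1.04

ETc = Kc × ET₀ × d  ⇒  Kc = ETc / (ET₀ × d)
Kc = 37.3 / (5.12 × 7) = 37.3 / 35.84 = 1.0407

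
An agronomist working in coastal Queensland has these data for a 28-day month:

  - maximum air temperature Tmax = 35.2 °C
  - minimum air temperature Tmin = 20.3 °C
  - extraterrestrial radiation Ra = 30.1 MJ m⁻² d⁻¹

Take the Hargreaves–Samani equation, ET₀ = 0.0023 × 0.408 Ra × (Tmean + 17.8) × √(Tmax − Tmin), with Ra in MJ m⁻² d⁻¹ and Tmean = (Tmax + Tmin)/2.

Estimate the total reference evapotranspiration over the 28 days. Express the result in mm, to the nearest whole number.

139 mm

Tmean = (35.2 + 20.3)/2 = 27.75 °C
0.408 Ra = 0.408 × 30.1 = 12.2808 mm/d equivalent
ET₀ = 0.0023 × 12.2808 × (27.75 + 17.8) × √14.9 = 0.0023 × 12.2808 × 45.55 × 3.8601 = 4.9664 mm/d
Over 28 days: 4.9664 × 28 = 139.059 mm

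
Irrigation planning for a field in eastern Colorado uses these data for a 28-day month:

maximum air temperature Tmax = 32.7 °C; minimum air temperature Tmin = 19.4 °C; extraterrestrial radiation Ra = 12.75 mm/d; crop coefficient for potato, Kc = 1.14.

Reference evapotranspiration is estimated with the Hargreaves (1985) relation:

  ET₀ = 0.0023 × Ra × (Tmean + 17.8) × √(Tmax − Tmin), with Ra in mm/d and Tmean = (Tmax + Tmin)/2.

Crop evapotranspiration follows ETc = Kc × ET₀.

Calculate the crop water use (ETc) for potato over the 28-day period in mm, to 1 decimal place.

Tmean = (32.7 + 19.4)/2 = 26.05 °C
ET₀ = 0.0023 × 12.75 × (26.05 + 17.8) × √13.3 = 0.0023 × 12.75 × 43.85 × 3.6469 = 4.6896 mm/d
ETc = Kc × ET₀ = 1.14 × 4.6896 = 5.3461 mm/d
Over 28 days: 5.3461 × 28 = 149.691 mm

149.7 mm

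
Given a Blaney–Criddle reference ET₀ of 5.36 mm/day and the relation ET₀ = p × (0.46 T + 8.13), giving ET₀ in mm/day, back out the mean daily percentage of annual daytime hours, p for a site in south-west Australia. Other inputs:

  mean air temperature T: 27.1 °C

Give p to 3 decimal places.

0.260

p = ET₀ / (0.46 T + 8.13) = 5.36 / (0.46 × 27.1 + 8.13) = 5.36 / 20.596 = 0.2602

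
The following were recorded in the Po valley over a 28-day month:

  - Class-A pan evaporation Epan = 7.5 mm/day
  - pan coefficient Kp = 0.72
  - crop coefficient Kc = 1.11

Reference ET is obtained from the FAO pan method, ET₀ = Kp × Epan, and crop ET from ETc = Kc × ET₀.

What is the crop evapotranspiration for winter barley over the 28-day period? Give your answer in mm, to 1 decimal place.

167.8 mm

ET₀ = 0.72 × 7.5 = 5.4000 mm/d
ETc = Kc × ET₀ = 1.11 × 5.4000 = 5.9940 mm/d
Over 28 days: 5.9940 × 28 = 167.832 mm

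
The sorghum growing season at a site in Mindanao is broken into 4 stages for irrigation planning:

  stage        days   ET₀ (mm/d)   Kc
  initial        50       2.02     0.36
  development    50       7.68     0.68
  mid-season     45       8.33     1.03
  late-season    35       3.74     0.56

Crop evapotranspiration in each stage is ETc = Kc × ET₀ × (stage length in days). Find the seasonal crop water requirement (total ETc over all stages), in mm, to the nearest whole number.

initial: 0.36 × 2.02 × 50 = 36.36 mm
development: 0.68 × 7.68 × 50 = 261.12 mm
mid-season: 1.03 × 8.33 × 45 = 386.10 mm
late-season: 0.56 × 3.74 × 35 = 73.30 mm
Seasonal total = 756.88 mm

757 mm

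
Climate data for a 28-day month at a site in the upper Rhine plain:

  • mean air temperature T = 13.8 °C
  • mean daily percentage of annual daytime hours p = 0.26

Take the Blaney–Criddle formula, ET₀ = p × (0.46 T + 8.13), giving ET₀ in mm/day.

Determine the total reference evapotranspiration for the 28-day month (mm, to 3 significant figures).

ET₀ = 0.26 × (0.46 × 13.8 + 8.13) = 0.26 × 14.478 = 3.7643 mm/d
Monthly total = 3.7643 × 28 = 105.400 mm

105 mm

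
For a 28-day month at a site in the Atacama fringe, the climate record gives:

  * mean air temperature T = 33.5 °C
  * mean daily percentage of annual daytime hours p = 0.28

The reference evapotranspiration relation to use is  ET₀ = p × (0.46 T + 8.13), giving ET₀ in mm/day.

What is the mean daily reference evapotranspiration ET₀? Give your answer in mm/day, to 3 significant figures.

6.59 mm/day

ET₀ = 0.28 × (0.46 × 33.5 + 8.13) = 0.28 × 23.540 = 6.5912 mm/d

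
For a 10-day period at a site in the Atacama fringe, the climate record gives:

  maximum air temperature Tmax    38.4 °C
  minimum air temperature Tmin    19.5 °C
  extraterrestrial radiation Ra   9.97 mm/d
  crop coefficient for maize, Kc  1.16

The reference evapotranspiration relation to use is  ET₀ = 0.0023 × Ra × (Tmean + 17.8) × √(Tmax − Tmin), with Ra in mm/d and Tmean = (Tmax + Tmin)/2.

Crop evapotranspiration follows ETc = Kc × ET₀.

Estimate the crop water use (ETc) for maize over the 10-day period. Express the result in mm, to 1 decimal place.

54.1 mm

Tmean = (38.4 + 19.5)/2 = 28.95 °C
ET₀ = 0.0023 × 9.97 × (28.95 + 17.8) × √18.9 = 0.0023 × 9.97 × 46.75 × 4.3474 = 4.6605 mm/d
ETc = Kc × ET₀ = 1.16 × 4.6605 = 5.4062 mm/d
Over 10 days: 5.4062 × 10 = 54.062 mm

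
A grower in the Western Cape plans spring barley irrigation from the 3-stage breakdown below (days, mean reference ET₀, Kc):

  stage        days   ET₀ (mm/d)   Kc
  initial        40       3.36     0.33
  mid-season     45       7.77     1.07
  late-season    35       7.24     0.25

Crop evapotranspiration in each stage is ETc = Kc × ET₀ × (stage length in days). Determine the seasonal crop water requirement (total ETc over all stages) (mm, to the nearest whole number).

initial: 0.33 × 3.36 × 40 = 44.35 mm
mid-season: 1.07 × 7.77 × 45 = 374.13 mm
late-season: 0.25 × 7.24 × 35 = 63.35 mm
Seasonal total = 481.83 mm

482 mm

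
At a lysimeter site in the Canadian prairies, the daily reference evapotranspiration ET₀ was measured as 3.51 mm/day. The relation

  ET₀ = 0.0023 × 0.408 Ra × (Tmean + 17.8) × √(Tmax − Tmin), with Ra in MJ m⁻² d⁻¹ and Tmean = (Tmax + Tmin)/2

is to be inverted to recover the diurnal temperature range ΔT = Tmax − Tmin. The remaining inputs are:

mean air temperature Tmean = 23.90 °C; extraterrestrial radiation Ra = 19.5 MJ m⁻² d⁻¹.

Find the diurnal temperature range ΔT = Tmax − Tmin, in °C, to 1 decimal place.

√ΔT = ET₀ / [0.0023 × 0.408 × Ra × (Tmean+17.8)] = 3.51 / (0.0023 × 7.9560 × 41.70) = 4.5999
ΔT = 4.5999² = 21.159 °C

21.2 °C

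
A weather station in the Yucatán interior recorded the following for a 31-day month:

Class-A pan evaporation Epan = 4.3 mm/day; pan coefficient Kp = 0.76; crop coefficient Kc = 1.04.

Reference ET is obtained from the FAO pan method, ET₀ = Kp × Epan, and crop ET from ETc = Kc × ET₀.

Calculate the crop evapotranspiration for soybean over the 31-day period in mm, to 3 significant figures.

ET₀ = 0.76 × 4.3 = 3.2680 mm/d
ETc = Kc × ET₀ = 1.04 × 3.2680 = 3.3987 mm/d
Over 31 days: 3.3987 × 31 = 105.360 mm

105 mm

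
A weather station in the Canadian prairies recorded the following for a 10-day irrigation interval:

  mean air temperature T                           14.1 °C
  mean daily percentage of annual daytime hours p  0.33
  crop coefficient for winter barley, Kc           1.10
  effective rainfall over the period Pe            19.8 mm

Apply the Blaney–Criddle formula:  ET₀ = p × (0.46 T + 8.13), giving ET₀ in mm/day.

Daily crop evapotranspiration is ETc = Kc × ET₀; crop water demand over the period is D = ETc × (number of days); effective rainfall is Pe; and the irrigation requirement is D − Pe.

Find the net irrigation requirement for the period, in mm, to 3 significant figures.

ET₀ = 0.33 × (0.46 × 14.1 + 8.13) = 0.33 × 14.616 = 4.8233 mm/d
ETc = Kc × ET₀ = 1.10 × 4.8233 = 5.3056 mm/d
Crop demand D = ETc × 10 d = 5.3056 × 10 = 53.056 mm
D − Pe = 53.056 − 19.8 = 33.256 mm

33.3 mm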